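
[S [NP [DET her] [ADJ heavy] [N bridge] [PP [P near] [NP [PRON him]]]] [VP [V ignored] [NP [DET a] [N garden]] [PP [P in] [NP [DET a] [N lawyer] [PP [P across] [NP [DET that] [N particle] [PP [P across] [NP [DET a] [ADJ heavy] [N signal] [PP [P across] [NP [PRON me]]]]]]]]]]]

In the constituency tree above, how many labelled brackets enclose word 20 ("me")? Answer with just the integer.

11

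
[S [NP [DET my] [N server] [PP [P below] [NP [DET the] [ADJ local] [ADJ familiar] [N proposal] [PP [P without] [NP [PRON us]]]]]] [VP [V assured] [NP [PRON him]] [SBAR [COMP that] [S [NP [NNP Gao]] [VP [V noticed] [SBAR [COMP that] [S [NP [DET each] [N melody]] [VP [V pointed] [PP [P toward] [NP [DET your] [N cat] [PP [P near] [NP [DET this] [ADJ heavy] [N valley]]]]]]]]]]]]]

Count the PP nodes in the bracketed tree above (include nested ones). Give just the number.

4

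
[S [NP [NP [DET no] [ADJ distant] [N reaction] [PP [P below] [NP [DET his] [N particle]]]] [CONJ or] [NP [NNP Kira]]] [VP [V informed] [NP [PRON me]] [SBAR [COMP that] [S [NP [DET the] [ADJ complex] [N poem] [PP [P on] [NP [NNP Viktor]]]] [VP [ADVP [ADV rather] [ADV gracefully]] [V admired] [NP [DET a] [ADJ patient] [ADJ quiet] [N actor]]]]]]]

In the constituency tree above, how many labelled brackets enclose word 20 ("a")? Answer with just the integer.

The word sits inside DET, which is inside NP, inside VP, inside S, inside SBAR, inside VP, inside S — 7 brackets in all.

7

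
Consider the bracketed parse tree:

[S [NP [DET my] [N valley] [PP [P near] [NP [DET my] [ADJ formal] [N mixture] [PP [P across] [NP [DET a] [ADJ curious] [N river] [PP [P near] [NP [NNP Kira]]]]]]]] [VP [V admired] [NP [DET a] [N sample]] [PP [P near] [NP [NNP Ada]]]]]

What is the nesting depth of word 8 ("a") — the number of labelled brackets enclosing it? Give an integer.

7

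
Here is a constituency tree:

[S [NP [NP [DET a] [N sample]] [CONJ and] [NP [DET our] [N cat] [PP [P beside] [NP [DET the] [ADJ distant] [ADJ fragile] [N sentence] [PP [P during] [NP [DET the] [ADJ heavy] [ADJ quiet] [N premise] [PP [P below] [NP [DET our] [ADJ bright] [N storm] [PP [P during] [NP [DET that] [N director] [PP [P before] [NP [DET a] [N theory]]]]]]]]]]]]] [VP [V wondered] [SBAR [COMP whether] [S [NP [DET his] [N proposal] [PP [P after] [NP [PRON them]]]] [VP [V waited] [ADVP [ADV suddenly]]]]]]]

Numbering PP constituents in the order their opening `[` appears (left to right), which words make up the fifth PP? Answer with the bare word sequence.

before a theory

The PP opening brackets appear, in order, over: "beside the distant fragile sentence during the heavy quiet premise below our bright storm during that director before a theory"; "during the heavy quiet premise below our bright storm during that director before a theory"; "below our bright storm during that director before a theory"; "during that director before a theory"; "before a theory"; "after them". The fifth one spans "before a theory".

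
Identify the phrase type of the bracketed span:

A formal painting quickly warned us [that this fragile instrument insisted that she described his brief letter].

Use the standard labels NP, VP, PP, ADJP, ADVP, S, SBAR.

SBAR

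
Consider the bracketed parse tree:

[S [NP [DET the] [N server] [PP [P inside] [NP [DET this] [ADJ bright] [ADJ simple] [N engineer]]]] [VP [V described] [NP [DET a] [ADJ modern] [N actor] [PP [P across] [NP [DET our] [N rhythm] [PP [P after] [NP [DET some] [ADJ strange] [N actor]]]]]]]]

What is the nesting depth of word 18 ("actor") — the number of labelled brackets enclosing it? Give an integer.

8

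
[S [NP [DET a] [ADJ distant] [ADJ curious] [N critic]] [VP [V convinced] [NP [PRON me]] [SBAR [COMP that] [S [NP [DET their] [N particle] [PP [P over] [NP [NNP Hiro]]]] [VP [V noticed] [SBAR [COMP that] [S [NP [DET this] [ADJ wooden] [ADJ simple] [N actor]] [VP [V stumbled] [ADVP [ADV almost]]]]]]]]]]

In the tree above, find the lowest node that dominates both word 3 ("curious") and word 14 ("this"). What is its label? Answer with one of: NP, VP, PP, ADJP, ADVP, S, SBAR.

Both words fall inside [S a distant curious critic convinced me that their particle over Hiro noticed that this wooden simple actor stumbled almost] (words 1–19), and no smaller constituent contains them both. Label: S.

S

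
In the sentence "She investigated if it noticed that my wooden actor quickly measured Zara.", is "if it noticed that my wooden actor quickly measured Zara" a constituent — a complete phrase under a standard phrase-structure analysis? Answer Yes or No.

The sequence corresponds to a single SBAR node — the subordinate clause "if it noticed that my wooden actor quickly measured Zara".

Yes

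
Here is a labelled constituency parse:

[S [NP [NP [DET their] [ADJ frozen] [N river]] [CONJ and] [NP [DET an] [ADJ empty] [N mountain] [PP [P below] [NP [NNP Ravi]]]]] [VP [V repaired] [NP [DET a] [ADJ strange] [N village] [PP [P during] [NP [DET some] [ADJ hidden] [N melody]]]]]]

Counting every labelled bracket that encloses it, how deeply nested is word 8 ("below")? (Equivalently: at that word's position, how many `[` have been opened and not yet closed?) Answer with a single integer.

5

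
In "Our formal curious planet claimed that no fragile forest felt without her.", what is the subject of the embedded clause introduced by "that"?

"no fragile forest" is the NP that combines with the VP headed by "felt" to form the embedded clause introduced by "that" — the subject.

no fragile forest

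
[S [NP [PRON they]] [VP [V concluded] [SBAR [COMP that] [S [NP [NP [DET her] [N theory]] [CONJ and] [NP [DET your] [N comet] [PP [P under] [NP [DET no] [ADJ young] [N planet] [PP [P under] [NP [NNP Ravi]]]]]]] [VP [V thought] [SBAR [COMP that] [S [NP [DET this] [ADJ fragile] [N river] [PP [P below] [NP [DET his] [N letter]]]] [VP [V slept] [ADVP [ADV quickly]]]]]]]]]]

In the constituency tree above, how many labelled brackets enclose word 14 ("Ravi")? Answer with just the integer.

11

The word sits inside NNP, which is inside NP, inside PP, inside NP, inside PP, inside NP, inside NP, inside S, inside SBAR, inside VP, inside S — 11 brackets in all.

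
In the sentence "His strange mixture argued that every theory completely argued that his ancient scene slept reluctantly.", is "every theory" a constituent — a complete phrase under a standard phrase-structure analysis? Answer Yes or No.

These words form the whole noun phrase headed by "theory", so yes — one constituent.

Yes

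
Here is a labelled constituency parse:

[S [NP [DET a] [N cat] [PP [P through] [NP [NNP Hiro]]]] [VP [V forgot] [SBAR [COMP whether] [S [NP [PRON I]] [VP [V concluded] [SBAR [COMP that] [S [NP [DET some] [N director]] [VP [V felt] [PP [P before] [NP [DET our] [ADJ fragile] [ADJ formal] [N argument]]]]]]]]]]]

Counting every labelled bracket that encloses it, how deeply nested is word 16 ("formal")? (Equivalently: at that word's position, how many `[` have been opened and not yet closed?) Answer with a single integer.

Path from the root down to the word: S → VP → SBAR → S → VP → SBAR → S → VP → PP → NP → ADJ. That is 11 enclosing brackets.

11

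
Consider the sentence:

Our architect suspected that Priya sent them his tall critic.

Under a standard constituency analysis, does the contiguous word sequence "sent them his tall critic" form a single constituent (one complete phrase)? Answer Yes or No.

"sent them his tall critic" is exactly the verb phrase [VP sent them his tall critic], a complete constituent.

Yes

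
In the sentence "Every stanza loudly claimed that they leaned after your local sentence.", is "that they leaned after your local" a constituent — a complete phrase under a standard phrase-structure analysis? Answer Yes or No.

The sequence begins inside the complementizer "that" and ends inside the clause "they leaned after your local sentence"; it crosses a phrase boundary, so no single node in the tree spans exactly those words.

No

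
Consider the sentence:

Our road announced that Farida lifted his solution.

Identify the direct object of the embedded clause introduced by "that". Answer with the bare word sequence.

his solution

The verb of the embedded clause introduced by "that" is "lifted"; its direct object is the NP "his solution".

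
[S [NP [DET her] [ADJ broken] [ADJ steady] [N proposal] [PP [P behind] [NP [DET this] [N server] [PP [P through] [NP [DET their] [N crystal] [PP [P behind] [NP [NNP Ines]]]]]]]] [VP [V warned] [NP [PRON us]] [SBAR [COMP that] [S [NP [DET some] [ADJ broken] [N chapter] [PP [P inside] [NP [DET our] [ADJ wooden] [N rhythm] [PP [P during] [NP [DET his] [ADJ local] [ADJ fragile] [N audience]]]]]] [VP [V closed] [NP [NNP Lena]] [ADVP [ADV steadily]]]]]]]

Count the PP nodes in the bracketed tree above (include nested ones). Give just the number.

The PP constituents are: [PP behind this server through their crystal behind Ines]; [PP through their crystal behind Ines]; [PP behind Ines]; [PP inside our wooden rhythm during his local fragile audience]; [PP during his local fragile audience]. Total: 5.

5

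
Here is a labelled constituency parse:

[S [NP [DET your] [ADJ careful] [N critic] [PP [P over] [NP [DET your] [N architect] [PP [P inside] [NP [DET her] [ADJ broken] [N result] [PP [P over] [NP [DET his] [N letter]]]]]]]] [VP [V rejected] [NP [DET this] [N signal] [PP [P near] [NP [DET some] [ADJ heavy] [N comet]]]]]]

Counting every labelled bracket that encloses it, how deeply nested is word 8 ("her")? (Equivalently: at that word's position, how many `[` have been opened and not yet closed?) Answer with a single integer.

7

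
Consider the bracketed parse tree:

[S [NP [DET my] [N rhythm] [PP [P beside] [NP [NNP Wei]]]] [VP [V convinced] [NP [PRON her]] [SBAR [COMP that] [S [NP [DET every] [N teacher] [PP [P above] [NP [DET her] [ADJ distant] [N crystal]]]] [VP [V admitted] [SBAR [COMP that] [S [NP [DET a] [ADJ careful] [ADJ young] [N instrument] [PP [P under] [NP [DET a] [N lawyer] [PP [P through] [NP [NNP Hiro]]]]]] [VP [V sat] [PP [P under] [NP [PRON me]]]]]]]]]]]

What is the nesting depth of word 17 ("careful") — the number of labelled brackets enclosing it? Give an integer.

9

Counting open brackets not yet closed at "careful": [S [VP [SBAR [S [VP [SBAR [S [NP [ADJ = 9.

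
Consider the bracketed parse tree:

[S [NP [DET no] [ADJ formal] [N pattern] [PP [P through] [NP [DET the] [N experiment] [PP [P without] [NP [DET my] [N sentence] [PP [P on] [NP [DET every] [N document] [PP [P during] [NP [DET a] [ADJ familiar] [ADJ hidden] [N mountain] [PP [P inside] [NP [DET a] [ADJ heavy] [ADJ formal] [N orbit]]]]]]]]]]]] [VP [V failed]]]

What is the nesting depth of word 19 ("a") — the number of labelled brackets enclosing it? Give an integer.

The word sits inside DET, which is inside NP, inside PP, inside NP, inside PP, inside NP, inside PP, inside NP, inside PP, inside NP, inside PP, inside NP, inside S — 13 brackets in all.

13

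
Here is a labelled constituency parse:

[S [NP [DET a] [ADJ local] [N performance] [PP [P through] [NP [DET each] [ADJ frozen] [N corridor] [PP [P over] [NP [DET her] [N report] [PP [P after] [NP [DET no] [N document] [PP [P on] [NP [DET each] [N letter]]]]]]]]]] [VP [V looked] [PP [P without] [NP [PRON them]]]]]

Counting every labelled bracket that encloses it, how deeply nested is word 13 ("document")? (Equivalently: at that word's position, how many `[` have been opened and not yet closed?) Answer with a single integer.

Counting open brackets not yet closed at "document": [S [NP [PP [NP [PP [NP [PP [NP [N = 9.

9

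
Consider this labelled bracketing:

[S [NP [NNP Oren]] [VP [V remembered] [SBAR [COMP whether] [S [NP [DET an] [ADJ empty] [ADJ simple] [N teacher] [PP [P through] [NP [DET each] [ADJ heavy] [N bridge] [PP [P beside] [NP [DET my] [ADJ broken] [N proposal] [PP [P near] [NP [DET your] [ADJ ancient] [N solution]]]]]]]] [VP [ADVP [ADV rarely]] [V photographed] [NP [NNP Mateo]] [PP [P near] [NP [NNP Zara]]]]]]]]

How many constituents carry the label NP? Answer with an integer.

Scanning left to right, an opening `[NP` appears at word positions 1, 4, 9, 13, 17, 22, 24 — 7 in total.

7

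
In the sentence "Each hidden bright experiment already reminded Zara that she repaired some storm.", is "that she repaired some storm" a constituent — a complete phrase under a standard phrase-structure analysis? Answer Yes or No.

These words form the whole subordinate clause headed by "that", so yes — one constituent.

Yes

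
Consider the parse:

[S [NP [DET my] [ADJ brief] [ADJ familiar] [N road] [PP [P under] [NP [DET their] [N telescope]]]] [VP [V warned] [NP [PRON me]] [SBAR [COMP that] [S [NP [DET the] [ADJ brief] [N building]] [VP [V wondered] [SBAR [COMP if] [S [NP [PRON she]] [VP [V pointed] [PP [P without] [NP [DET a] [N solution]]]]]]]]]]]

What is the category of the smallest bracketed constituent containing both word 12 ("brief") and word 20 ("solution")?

S

Word 12 lies under S → VP → SBAR → S → NP → ADJ; word 20 lies under S → VP → SBAR → S → VP → SBAR → S → VP → PP → NP → N. The lowest shared node is the S.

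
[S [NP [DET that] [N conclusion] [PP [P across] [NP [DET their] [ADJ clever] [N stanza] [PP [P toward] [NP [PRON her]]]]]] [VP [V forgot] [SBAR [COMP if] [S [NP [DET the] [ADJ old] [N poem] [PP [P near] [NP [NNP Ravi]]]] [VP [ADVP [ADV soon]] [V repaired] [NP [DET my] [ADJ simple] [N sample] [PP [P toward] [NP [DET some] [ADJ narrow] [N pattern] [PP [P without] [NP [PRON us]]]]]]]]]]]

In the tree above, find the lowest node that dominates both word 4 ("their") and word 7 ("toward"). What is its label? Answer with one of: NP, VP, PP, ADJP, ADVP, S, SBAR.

NP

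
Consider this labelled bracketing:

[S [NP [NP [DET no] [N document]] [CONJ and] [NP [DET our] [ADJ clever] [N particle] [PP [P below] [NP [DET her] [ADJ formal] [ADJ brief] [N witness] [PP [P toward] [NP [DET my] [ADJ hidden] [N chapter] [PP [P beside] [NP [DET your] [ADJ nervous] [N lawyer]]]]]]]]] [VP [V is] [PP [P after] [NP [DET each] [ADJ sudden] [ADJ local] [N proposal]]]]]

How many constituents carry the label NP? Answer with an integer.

The NP constituents are: [NP no document and our clever particle below her formal brief witness toward my hidden chapter beside your nervous lawyer]; [NP no document]; [NP our clever particle below her formal brief witness toward my hidden chapter beside your nervous lawyer]; [NP her formal brief witness toward my hidden chapter beside your nervous lawyer]; [NP my hidden chapter beside your nervous lawyer]; [NP your nervous lawyer] …. Total: 7.

7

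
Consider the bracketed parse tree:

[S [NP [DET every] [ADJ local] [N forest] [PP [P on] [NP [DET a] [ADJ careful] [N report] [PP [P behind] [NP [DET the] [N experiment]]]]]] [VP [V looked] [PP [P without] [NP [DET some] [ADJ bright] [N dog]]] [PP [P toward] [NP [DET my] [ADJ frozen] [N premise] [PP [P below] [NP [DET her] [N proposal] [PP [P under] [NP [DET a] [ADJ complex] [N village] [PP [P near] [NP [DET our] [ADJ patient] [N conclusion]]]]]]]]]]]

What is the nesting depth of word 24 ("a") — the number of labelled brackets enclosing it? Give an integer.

9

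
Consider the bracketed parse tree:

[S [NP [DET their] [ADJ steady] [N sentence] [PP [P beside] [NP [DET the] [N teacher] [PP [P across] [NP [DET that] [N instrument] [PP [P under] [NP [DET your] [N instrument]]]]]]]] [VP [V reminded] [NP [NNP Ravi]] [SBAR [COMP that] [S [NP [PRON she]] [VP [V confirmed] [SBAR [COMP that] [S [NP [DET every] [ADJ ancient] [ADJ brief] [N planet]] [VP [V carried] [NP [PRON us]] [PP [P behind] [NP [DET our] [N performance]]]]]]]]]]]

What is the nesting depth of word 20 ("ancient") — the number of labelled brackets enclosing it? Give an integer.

9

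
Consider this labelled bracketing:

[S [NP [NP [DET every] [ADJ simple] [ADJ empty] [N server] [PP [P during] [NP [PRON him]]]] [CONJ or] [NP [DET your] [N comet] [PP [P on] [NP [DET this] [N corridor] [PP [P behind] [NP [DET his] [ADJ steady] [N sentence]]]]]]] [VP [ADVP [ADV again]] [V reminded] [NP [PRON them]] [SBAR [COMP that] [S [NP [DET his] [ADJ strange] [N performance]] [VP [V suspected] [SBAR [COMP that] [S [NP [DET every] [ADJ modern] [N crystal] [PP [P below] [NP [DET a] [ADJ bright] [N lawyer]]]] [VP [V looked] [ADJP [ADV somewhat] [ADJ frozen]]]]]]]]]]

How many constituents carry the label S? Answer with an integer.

3

Listing each S by its span: [S every simple empty server during him or your comet on this corridor behind his steady sentence again reminded them that his strange performance suspected that every modern crystal below a bright lawyer looked somewhat frozen]; [S his strange performance suspected that every modern crystal below a bright lawyer looked somewhat frozen]; [S every modern crystal below a bright lawyer looked somewhat frozen] — that makes 3.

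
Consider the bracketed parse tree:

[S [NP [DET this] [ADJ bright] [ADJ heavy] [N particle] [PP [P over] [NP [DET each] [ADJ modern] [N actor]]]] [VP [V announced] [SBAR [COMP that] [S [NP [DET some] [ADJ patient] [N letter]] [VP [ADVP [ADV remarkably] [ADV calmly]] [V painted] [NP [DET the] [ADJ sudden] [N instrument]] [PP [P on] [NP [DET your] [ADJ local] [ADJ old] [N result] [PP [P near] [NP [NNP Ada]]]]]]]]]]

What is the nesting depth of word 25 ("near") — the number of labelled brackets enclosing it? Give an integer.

9

Counting open brackets not yet closed at "near": [S [VP [SBAR [S [VP [PP [NP [PP [P = 9.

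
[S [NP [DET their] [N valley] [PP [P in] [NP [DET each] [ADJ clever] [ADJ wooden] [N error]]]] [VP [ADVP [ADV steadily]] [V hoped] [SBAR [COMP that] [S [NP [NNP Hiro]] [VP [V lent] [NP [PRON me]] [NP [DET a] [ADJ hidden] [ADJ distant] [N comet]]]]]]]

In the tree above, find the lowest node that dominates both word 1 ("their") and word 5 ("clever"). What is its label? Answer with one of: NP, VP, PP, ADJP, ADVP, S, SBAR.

NP

The smallest bracket enclosing both words is [NP their valley in each clever wooden error], so the label is NP.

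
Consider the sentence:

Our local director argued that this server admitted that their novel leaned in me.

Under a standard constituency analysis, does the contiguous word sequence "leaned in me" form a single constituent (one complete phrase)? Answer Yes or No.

Yes

"leaned in me" is exactly the verb phrase [VP leaned in me], a complete constituent.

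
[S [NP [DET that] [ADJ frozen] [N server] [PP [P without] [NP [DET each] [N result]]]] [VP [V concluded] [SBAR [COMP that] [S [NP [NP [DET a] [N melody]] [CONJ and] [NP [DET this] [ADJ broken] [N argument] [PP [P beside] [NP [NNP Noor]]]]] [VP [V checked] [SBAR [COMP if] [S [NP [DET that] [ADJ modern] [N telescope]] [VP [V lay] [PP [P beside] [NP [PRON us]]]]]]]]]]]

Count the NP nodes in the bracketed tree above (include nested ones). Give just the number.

Listing each NP by its span: [NP that frozen server without each result]; [NP each result]; [NP a melody and this broken argument beside Noor]; [NP a melody]; [NP this broken argument beside Noor]; [NP Noor] … — that makes 8.

8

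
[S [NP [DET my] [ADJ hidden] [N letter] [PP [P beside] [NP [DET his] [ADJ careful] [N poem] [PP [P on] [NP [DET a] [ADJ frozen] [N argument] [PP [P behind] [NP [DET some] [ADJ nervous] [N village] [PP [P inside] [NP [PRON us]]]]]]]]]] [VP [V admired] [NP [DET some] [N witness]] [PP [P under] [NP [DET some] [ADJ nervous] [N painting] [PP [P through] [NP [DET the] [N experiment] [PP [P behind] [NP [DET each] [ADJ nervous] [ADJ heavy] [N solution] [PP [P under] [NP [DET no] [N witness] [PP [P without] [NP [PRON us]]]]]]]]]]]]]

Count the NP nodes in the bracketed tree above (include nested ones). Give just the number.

Scanning left to right, an opening `[NP` appears at word positions 1, 5, 9, 13, 17, 19, 22, 26, 29, 34, 37 — 11 in total.

11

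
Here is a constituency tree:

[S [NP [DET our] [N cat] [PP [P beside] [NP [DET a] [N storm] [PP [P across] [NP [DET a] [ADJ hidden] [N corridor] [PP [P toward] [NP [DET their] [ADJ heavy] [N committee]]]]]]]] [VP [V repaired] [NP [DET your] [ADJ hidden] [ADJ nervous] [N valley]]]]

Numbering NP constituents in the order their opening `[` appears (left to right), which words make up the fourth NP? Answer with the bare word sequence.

their heavy committee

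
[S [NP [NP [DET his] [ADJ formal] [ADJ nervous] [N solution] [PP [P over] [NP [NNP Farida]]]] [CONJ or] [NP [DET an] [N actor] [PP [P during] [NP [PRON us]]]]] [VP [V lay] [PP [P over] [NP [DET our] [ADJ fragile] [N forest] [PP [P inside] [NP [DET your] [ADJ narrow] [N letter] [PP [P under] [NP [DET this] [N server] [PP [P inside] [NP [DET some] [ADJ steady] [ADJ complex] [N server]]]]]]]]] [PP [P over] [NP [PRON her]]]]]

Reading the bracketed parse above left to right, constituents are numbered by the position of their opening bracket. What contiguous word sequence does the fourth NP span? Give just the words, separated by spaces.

an actor during us

The NP opening brackets appear, in order, over: "his formal nervous solution over Farida or an actor during us"; "his formal nervous solution over Farida"; "Farida"; "an actor during us"; "us"; "our fragile forest inside your narrow letter under this server inside some steady complex server"; "your narrow letter under this server inside some steady complex server"; "this server inside some steady complex server"; "some steady complex server"; "her". The fourth one spans "an actor during us".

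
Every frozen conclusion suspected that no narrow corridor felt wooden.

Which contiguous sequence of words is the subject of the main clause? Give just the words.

every frozen conclusion

"every frozen conclusion" is the NP that combines with the VP headed by "suspected" to form the main clause — the subject.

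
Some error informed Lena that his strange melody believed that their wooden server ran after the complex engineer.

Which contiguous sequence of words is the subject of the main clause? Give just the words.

The subject of the main clause is the NP immediately before the verb "informed": "some error".

some error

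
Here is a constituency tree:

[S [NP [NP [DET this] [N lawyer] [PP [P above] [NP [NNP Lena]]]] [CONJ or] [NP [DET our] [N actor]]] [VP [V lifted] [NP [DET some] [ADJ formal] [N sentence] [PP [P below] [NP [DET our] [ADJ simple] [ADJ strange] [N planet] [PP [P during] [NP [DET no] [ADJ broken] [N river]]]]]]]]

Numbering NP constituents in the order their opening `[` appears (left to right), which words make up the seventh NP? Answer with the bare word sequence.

no broken river

The NP opening brackets appear, in order, over: "this lawyer above Lena or our actor"; "this lawyer above Lena"; "Lena"; "our actor"; "some formal sentence below our simple strange planet during no broken river"; "our simple strange planet during no broken river"; "no broken river". The seventh one spans "no broken river".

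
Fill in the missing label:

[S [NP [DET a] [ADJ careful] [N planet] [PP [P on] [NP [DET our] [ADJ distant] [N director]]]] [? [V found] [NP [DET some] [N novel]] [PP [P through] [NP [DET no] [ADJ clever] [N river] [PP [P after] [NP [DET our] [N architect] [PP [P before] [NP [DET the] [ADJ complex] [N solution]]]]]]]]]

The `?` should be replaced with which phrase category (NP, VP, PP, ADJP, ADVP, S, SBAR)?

VP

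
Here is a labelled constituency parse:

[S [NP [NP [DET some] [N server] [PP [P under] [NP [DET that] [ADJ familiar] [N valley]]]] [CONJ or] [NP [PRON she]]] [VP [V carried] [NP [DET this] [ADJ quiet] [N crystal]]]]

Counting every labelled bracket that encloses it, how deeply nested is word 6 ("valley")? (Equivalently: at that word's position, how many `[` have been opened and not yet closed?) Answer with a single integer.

6

The word sits inside N, which is inside NP, inside PP, inside NP, inside NP, inside S — 6 brackets in all.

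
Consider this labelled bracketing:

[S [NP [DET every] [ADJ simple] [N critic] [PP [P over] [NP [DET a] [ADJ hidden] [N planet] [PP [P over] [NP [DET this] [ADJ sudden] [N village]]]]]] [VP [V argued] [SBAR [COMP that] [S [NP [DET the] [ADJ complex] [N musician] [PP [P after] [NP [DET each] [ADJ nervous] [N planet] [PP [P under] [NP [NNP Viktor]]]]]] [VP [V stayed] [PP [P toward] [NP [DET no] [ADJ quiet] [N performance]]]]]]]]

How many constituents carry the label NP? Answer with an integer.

Listing each NP by its span: [NP every simple critic over a hidden planet over this sudden village]; [NP a hidden planet over this sudden village]; [NP this sudden village]; [NP the complex musician after each nervous planet under Viktor]; [NP each nervous planet under Viktor]; [NP Viktor] … — that makes 7.

7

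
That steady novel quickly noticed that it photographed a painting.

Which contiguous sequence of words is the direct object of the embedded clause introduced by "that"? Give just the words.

a painting

"photographed" heads the VP of the embedded clause introduced by "that", and "a painting" is its direct object.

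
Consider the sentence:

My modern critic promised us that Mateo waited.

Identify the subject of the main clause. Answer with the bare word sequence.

my modern critic

The subject of the main clause is the NP immediately before the verb "promised": "my modern critic".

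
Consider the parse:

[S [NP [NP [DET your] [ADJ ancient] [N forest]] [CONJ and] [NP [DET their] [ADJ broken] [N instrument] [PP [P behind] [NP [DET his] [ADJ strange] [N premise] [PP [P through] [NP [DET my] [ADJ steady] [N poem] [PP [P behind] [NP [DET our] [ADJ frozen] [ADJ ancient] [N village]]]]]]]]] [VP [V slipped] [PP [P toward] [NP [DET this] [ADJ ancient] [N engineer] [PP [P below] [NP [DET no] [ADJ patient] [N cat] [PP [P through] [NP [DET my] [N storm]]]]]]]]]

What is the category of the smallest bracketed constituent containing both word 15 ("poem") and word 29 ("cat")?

S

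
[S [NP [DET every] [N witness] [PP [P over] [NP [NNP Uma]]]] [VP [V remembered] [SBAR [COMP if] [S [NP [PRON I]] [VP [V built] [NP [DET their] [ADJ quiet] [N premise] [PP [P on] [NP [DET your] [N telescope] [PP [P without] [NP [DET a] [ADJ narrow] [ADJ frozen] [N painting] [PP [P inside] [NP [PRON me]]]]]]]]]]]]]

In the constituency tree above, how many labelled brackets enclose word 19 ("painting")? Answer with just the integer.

11

The word sits inside N, which is inside NP, inside PP, inside NP, inside PP, inside NP, inside VP, inside S, inside SBAR, inside VP, inside S — 11 brackets in all.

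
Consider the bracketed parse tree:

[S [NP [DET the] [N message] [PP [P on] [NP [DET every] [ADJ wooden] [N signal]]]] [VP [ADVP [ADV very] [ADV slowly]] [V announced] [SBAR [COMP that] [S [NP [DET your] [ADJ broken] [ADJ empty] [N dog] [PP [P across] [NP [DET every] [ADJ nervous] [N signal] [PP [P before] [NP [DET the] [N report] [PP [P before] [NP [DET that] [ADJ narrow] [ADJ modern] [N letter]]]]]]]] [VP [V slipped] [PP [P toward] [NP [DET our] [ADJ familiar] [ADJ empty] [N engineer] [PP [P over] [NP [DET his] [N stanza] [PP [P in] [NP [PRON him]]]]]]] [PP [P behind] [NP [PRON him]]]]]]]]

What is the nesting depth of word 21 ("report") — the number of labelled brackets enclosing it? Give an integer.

10

Path from the root down to the word: S → VP → SBAR → S → NP → PP → NP → PP → NP → N. That is 10 enclosing brackets.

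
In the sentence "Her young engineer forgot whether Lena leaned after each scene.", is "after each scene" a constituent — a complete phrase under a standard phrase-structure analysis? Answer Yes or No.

"after each scene" is exactly the prepositional phrase [PP after each scene], a complete constituent.

Yes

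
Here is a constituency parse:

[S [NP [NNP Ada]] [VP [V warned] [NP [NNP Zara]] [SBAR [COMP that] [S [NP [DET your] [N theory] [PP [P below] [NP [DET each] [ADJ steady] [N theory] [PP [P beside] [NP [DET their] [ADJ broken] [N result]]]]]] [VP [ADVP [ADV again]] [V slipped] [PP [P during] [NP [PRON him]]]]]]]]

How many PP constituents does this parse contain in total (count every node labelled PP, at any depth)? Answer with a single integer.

3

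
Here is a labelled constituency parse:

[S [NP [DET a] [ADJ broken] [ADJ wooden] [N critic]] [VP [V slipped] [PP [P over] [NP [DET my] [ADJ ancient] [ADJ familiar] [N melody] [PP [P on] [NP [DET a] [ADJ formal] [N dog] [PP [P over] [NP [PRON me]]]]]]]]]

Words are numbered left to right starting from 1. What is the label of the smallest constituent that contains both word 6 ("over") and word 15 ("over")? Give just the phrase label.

PP

Both words fall inside [PP over my ancient familiar melody on a formal dog over me] (words 6–16), and no smaller constituent contains them both. Label: PP.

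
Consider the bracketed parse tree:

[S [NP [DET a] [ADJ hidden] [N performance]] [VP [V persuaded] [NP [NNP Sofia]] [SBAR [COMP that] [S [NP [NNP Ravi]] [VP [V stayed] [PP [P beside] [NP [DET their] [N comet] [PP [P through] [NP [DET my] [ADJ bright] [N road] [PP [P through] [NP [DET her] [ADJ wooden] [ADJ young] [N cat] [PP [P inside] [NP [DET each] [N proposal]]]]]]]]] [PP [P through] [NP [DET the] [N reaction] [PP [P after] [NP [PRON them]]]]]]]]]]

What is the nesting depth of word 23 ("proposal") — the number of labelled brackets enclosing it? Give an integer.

14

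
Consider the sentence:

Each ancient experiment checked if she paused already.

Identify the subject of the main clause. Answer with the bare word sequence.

each ancient experiment

In the main clause the verb is "checked"; the NP preceding it, "each ancient experiment", is the subject.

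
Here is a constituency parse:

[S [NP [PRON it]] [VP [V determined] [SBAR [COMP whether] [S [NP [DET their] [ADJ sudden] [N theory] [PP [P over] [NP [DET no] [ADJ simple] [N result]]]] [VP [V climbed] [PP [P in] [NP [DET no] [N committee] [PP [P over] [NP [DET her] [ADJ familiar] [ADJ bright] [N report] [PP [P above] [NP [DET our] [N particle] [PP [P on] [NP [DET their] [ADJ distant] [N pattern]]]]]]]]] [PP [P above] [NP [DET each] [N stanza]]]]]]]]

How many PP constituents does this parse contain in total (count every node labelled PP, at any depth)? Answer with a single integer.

Scanning left to right, an opening `[PP` appears at word positions 7, 12, 15, 20, 23, 27 — 6 in total.

6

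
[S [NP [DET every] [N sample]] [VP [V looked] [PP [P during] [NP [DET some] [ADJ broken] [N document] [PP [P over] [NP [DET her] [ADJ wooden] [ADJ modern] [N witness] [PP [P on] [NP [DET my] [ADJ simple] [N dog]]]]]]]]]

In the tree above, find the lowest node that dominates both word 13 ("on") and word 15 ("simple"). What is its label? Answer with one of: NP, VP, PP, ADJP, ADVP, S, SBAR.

PP

Both words fall inside [PP on my simple dog] (words 13–16), and no smaller constituent contains them both. Label: PP.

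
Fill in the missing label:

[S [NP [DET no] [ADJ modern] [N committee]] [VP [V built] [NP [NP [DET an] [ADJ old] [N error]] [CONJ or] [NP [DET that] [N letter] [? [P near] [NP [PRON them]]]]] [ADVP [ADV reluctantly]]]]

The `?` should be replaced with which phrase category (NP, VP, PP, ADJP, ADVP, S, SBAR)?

PP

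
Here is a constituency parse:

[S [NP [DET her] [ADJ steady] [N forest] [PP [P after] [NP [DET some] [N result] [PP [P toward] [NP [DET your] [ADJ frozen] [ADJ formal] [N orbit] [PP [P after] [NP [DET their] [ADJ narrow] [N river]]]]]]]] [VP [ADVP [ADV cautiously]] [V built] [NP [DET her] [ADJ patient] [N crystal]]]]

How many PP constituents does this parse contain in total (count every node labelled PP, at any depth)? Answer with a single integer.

3

Scanning left to right, an opening `[PP` appears at word positions 4, 7, 12 — 3 in total.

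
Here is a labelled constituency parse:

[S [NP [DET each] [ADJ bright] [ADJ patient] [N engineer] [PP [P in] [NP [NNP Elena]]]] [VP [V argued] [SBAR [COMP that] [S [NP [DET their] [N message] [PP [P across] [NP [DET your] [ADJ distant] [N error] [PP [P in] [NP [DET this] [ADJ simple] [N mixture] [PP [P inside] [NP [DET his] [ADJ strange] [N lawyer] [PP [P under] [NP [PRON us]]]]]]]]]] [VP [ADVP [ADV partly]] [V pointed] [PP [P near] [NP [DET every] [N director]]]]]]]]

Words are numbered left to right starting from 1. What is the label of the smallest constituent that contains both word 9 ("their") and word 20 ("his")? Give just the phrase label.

NP

Word 9 lies under S → VP → SBAR → S → NP → DET; word 20 lies under S → VP → SBAR → S → NP → PP → NP → PP → NP → PP → NP → DET. The lowest shared node is the NP.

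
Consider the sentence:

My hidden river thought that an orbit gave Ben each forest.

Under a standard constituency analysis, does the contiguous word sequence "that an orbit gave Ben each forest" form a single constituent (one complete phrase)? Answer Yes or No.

Yes

The sequence corresponds to a single SBAR node — the subordinate clause "that an orbit gave Ben each forest".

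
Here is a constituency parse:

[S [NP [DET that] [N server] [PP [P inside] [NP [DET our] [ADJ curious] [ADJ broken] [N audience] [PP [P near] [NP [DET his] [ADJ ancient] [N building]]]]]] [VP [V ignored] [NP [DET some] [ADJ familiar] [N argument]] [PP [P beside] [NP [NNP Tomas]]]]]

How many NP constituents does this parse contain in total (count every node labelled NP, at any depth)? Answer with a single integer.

The NP constituents are: [NP that server inside our curious broken audience near his ancient building]; [NP our curious broken audience near his ancient building]; [NP his ancient building]; [NP some familiar argument]; [NP Tomas]. Total: 5.

5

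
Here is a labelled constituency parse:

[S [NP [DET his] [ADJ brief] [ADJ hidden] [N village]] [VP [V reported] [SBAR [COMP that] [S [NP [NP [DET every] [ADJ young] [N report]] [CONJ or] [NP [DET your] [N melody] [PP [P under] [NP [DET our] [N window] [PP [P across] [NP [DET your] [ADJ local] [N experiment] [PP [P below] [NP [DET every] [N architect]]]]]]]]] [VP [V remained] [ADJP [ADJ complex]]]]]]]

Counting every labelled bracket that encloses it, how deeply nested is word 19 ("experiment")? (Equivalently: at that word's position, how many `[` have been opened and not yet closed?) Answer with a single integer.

Path from the root down to the word: S → VP → SBAR → S → NP → NP → PP → NP → PP → NP → N. That is 11 enclosing brackets.

11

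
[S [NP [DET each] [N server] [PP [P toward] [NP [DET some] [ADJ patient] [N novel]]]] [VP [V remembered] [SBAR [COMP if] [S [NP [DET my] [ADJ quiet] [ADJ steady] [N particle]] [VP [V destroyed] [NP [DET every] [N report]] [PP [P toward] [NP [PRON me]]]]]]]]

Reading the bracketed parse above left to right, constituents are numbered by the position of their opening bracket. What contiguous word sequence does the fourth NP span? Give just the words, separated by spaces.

every report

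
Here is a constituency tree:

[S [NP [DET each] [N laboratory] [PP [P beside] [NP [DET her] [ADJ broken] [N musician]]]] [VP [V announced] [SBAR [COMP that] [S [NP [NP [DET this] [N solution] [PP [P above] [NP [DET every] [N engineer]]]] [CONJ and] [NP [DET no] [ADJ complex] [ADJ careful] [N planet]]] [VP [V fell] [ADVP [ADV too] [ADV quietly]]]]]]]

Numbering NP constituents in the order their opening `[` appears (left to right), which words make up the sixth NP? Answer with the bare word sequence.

no complex careful planet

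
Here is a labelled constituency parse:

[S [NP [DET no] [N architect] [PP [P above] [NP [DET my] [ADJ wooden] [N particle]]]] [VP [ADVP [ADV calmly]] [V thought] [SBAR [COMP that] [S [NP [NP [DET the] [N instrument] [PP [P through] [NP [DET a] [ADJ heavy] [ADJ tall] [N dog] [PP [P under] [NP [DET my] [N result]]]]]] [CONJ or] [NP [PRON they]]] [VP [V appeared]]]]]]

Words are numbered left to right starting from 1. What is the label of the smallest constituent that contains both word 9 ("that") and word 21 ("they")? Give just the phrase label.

SBAR

Both words fall inside [SBAR that the instrument through a heavy tall dog under my result or they appeared] (words 9–22), and no smaller constituent contains them both. Label: SBAR.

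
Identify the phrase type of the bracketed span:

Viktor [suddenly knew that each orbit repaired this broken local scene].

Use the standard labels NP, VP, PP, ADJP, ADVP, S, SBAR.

"knew" is the head of the bracketed span, so the span is a verb phrase: VP.

VP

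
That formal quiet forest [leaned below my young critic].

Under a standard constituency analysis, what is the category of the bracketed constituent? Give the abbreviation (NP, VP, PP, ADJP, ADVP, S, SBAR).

VP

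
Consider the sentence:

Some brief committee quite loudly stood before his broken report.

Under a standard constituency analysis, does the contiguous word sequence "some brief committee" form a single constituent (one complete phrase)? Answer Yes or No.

These words form the whole noun phrase headed by "committee", so yes — one constituent.

Yes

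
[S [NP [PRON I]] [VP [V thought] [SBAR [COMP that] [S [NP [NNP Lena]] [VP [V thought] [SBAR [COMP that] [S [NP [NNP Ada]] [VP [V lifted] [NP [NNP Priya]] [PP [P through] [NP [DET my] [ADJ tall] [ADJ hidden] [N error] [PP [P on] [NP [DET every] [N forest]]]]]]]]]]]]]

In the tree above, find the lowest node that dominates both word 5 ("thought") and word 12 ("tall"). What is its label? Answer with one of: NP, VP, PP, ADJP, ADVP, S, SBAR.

Both words fall inside [VP thought that Ada lifted Priya through my tall hidden error on every forest] (words 5–17), and no smaller constituent contains them both. Label: VP.

VP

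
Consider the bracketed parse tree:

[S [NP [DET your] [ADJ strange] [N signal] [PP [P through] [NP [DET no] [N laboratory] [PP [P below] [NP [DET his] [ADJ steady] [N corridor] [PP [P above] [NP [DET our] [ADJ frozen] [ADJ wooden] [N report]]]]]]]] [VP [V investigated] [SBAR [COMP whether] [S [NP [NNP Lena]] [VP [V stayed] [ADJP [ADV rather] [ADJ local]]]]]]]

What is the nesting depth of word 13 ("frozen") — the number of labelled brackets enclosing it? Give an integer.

9

Path from the root down to the word: S → NP → PP → NP → PP → NP → PP → NP → ADJ. That is 9 enclosing brackets.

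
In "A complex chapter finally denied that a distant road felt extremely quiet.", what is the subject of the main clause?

a complex chapter

The subject of the main clause is the NP immediately before the verb "denied": "a complex chapter".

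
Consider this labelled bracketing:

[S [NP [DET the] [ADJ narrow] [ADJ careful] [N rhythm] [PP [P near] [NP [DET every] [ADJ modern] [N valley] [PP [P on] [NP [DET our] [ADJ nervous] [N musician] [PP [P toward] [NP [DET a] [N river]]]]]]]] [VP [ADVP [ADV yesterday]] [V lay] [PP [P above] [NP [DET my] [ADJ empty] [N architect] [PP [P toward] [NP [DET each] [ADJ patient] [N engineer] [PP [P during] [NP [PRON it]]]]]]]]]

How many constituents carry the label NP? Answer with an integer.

7

Scanning left to right, an opening `[NP` appears at word positions 1, 6, 10, 14, 19, 23, 27 — 7 in total.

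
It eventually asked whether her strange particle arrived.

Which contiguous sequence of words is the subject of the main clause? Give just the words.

it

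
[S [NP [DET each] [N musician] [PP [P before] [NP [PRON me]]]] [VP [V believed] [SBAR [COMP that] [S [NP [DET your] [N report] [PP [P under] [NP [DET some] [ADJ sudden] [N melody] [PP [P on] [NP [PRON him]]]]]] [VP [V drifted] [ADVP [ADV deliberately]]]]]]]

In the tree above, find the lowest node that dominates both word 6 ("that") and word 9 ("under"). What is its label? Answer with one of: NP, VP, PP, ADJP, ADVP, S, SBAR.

SBAR

Word 6 lies under S → VP → SBAR → COMP; word 9 lies under S → VP → SBAR → S → NP → PP → P. The lowest shared node is the SBAR.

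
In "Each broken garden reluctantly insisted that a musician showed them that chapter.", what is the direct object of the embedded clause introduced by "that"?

that chapter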